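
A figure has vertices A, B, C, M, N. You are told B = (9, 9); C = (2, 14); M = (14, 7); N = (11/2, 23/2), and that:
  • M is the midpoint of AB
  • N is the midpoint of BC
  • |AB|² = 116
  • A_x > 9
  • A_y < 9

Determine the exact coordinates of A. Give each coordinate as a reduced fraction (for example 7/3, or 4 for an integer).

1. A_x = 19  [A = 2·M−B = 2·(14, 7)−(9, 9)]
2. A_y = 5  [A = 2·M−B = 2·(14, 7)−(9, 9)]
   so A = (19, 5)

A = (19, 5)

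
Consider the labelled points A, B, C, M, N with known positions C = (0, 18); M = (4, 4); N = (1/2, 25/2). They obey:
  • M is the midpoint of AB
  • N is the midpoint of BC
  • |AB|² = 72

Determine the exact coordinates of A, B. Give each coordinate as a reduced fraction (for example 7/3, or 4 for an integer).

A = (7, 1)
B = (1, 7)

1. B_x = 1  [B = 2·N−C = 2·(1/2, 25/2)−(0, 18)]
2. B_y = 7  [B = 2·N−C = 2·(1/2, 25/2)−(0, 18)]
   so B = (1, 7)
3. A_x = 7  [A = 2·M−B = 2·(4, 4)−(1, 7)]
4. A_y = 1  [A = 2·M−B = 2·(4, 4)−(1, 7)]
   so A = (7, 1)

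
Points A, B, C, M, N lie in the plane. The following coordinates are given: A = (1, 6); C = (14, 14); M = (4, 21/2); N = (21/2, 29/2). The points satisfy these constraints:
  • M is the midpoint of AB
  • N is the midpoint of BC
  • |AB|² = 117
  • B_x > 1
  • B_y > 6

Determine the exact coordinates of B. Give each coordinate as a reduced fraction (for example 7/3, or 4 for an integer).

B = (7, 15)

1. B_x = 7  [B = 2·M−A = 2·(4, 21/2)−(1, 6)]
2. B_y = 15  [B = 2·M−A = 2·(4, 21/2)−(1, 6)]
   so B = (7, 15)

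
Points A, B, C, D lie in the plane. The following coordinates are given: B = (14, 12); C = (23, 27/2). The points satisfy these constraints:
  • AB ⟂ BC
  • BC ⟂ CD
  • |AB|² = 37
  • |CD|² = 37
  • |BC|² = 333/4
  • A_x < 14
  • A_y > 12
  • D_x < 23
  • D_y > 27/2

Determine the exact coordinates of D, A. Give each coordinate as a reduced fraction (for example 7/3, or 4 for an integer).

1. D_x = 22  [[BC ⟂ CD ⇒ 9x+3/2y-909/4=0] ∩ [|D−(23, 27/2)|²=37]]
2. D_y = 39/2  [[BC ⟂ CD ⇒ 9x+3/2y-909/4=0] ∩ [|D−(23, 27/2)|²=37]]
   so D = (22, 39/2)
3. A_x = 13  [[AB ⟂ BC ⇒ -9x-3/2y+144=0] ∩ [|A−(14, 12)|²=37]]
4. A_y = 18  [[AB ⟂ BC ⇒ -9x-3/2y+144=0] ∩ [|A−(14, 12)|²=37]]
   so A = (13, 18)

D = (22, 39/2)
A = (13, 18)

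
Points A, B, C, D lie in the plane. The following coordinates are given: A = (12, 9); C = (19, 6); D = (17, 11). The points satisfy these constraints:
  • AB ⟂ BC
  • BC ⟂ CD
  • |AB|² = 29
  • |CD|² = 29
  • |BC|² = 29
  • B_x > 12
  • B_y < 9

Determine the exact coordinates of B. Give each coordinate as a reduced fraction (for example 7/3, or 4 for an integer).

1. B_x = 14  [[BC ⟂ CD ⇒ 2x-5y-8=0] ∩ [|B−(12, 9)|²=29]]
2. B_y = 4  [[BC ⟂ CD ⇒ 2x-5y-8=0] ∩ [|B−(12, 9)|²=29]]
   so B = (14, 4)

B = (14, 4)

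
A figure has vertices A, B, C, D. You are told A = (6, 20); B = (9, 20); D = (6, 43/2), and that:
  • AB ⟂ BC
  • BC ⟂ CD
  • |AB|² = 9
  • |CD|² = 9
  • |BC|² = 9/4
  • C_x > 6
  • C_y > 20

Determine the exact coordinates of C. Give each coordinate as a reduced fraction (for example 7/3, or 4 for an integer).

1. C_x = 9  [[AB ⟂ BC ⇒ 3x-27=0] ∩ [|C−(6, 43/2)|²=9]]
2. C_y = 43/2  [[AB ⟂ BC ⇒ 3x-27=0] ∩ [|C−(6, 43/2)|²=9]]
   so C = (9, 43/2)

C = (9, 43/2)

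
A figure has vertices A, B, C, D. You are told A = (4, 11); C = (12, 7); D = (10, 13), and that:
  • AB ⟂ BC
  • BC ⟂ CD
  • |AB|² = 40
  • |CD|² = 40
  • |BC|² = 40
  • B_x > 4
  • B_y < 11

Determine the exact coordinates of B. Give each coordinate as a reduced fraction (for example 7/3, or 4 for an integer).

1. B_x = 6  [[BC ⟂ CD ⇒ 2x-6y+18=0] ∩ [|B−(4, 11)|²=40]]
2. B_y = 5  [[BC ⟂ CD ⇒ 2x-6y+18=0] ∩ [|B−(4, 11)|²=40]]
   so B = (6, 5)

B = (6, 5)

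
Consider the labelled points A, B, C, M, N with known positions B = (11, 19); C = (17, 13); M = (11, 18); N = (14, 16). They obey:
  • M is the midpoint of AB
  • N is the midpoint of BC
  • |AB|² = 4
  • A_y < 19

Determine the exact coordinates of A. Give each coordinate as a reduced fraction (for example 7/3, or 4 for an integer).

1. A_x = 11  [A = 2·M−B = 2·(11, 18)−(11, 19)]
2. A_y = 17  [A = 2·M−B = 2·(11, 18)−(11, 19)]
   so A = (11, 17)

A = (11, 17)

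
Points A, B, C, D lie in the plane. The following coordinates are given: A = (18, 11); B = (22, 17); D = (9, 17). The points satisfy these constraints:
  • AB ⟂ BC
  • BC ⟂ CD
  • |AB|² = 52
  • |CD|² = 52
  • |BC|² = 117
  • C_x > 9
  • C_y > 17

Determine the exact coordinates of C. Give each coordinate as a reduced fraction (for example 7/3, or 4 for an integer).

1. C_x = 13  [[AB ⟂ BC ⇒ 4x+6y-190=0] ∩ [|C−(9, 17)|²=52]]
2. C_y = 23  [[AB ⟂ BC ⇒ 4x+6y-190=0] ∩ [|C−(9, 17)|²=52]]
   so C = (13, 23)

C = (13, 23)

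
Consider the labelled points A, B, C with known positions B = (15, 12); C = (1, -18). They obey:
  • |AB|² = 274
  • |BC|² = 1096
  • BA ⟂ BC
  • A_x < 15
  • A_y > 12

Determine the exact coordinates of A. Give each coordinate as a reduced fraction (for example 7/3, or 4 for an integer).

1. A_x = 0  [[BA ⟂ BC ⇒ -14x-30y+570=0] ∩ [|A−(15, 12)|²=274]]
2. A_y = 19  [[BA ⟂ BC ⇒ -14x-30y+570=0] ∩ [|A−(15, 12)|²=274]]
   so A = (0, 19)

A = (0, 19)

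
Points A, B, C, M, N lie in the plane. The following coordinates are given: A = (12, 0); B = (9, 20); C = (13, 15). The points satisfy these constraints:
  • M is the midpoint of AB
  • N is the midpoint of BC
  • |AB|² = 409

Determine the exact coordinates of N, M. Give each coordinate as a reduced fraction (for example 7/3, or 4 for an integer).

1. M_x = 21/2  [2·M = A+B = (12, 0)+(9, 20)]
2. M_y = 10  [2·M = A+B = (12, 0)+(9, 20)]
   so M = (21/2, 10)
3. N_x = 11  [2·N = B+C = (9, 20)+(13, 15)]
4. N_y = 35/2  [2·N = B+C = (9, 20)+(13, 15)]
   so N = (11, 35/2)

N = (11, 35/2)
M = (21/2, 10)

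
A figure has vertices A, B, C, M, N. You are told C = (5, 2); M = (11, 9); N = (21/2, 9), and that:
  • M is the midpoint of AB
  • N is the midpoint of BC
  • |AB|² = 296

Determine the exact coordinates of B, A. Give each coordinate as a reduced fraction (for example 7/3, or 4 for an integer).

1. B_x = 16  [B = 2·N−C = 2·(21/2, 9)−(5, 2)]
2. B_y = 16  [B = 2·N−C = 2·(21/2, 9)−(5, 2)]
   so B = (16, 16)
3. A_x = 6  [A = 2·M−B = 2·(11, 9)−(16, 16)]
4. A_y = 2  [A = 2·M−B = 2·(11, 9)−(16, 16)]
   so A = (6, 2)

B = (16, 16)
A = (6, 2)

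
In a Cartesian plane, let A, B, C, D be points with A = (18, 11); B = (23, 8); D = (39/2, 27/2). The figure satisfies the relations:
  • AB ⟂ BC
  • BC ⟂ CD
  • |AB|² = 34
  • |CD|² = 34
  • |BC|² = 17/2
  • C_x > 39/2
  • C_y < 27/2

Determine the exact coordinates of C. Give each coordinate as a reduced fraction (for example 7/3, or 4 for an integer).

1. C_x = 49/2  [[AB ⟂ BC ⇒ 5x-3y-91=0] ∩ [|C−(39/2, 27/2)|²=34]]
2. C_y = 21/2  [[AB ⟂ BC ⇒ 5x-3y-91=0] ∩ [|C−(39/2, 27/2)|²=34]]
   so C = (49/2, 21/2)

C = (49/2, 21/2)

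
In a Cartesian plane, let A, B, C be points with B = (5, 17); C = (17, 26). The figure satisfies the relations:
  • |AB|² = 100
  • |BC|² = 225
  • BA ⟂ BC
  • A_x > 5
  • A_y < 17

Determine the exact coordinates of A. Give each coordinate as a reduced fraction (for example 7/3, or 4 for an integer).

1. A_x = 11  [[BA ⟂ BC ⇒ 12x+9y-213=0] ∩ [|A−(5, 17)|²=100]]
2. A_y = 9  [[BA ⟂ BC ⇒ 12x+9y-213=0] ∩ [|A−(5, 17)|²=100]]
   so A = (11, 9)

A = (11, 9)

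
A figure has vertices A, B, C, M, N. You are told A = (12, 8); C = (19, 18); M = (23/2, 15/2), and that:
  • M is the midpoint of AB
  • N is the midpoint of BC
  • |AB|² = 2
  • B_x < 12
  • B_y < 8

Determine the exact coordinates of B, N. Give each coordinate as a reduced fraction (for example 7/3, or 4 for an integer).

B = (11, 7)
N = (15, 25/2)

1. B_x = 11  [B = 2·M−A = 2·(23/2, 15/2)−(12, 8)]
2. B_y = 7  [B = 2·M−A = 2·(23/2, 15/2)−(12, 8)]
   so B = (11, 7)
3. N_x = 15  [2·N = B+C = (11, 7)+(19, 18)]
4. N_y = 25/2  [2·N = B+C = (11, 7)+(19, 18)]
   so N = (15, 25/2)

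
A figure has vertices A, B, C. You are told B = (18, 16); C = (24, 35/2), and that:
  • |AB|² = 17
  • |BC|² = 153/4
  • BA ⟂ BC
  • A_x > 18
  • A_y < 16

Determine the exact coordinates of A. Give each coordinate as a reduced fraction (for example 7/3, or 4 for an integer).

1. A_x = 19  [[BA ⟂ BC ⇒ 6x+3/2y-132=0] ∩ [|A−(18, 16)|²=17]]
2. A_y = 12  [[BA ⟂ BC ⇒ 6x+3/2y-132=0] ∩ [|A−(18, 16)|²=17]]
   so A = (19, 12)

A = (19, 12)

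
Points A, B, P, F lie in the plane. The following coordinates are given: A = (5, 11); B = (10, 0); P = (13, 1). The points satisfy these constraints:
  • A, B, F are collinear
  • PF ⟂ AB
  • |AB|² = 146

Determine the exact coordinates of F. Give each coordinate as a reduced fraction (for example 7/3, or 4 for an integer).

F = (740/73, -22/73)

1. F_x = 740/73  [[A, B, F are collinear ⇒ 11x+5y-110=0] ∩ [PF ⟂ AB ⇒ 5x-11y-54=0]]
2. F_y = -22/73  [[A, B, F are collinear ⇒ 11x+5y-110=0] ∩ [PF ⟂ AB ⇒ 5x-11y-54=0]]
   so F = (740/73, -22/73)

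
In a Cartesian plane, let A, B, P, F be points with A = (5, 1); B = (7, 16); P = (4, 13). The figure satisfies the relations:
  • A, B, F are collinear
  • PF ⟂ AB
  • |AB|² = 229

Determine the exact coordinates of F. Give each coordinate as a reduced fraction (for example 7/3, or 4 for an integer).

F = (1501/229, 2899/229)

1. F_x = 1501/229  [[A, B, F are collinear ⇒ -15x+2y+73=0] ∩ [PF ⟂ AB ⇒ 2x+15y-203=0]]
2. F_y = 2899/229  [[A, B, F are collinear ⇒ -15x+2y+73=0] ∩ [PF ⟂ AB ⇒ 2x+15y-203=0]]
   so F = (1501/229, 2899/229)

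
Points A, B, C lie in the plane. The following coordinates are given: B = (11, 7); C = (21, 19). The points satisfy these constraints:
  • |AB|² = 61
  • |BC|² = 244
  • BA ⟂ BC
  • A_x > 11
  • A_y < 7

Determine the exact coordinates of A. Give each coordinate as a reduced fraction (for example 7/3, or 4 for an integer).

1. A_x = 17  [[BA ⟂ BC ⇒ 10x+12y-194=0] ∩ [|A−(11, 7)|²=61]]
2. A_y = 2  [[BA ⟂ BC ⇒ 10x+12y-194=0] ∩ [|A−(11, 7)|²=61]]
   so A = (17, 2)

A = (17, 2)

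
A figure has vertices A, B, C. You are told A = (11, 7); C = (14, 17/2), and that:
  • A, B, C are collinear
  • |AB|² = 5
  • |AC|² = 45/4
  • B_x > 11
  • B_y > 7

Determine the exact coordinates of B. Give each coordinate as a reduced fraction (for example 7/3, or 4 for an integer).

B = (13, 8)

1. B_x = 13  [[A, B, C are collinear ⇒ 3/2x-3y+9/2=0] ∩ [|B−(11, 7)|²=5]]
2. B_y = 8  [[A, B, C are collinear ⇒ 3/2x-3y+9/2=0] ∩ [|B−(11, 7)|²=5]]
   so B = (13, 8)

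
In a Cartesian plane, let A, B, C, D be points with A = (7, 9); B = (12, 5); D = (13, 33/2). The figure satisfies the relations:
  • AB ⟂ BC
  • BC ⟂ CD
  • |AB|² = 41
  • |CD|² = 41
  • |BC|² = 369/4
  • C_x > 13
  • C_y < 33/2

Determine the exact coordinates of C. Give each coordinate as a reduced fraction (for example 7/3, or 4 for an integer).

1. C_x = 18  [[AB ⟂ BC ⇒ 5x-4y-40=0] ∩ [|C−(13, 33/2)|²=41]]
2. C_y = 25/2  [[AB ⟂ BC ⇒ 5x-4y-40=0] ∩ [|C−(13, 33/2)|²=41]]
   so C = (18, 25/2)

C = (18, 25/2)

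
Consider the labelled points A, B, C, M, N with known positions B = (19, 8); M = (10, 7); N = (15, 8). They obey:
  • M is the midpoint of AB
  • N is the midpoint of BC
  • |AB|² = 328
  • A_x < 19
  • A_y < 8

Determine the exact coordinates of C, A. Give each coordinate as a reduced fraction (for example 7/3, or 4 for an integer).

C = (11, 8)
A = (1, 6)

1. A_x = 1  [A = 2·M−B = 2·(10, 7)−(19, 8)]
2. A_y = 6  [A = 2·M−B = 2·(10, 7)−(19, 8)]
   so A = (1, 6)
3. C_x = 11  [C = 2·N−B = 2·(15, 8)−(19, 8)]
4. C_y = 8  [C = 2·N−B = 2·(15, 8)−(19, 8)]
   so C = (11, 8)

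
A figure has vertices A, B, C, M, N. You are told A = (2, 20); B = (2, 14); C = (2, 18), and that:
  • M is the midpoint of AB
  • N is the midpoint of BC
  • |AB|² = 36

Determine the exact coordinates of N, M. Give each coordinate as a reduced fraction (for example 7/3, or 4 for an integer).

N = (2, 16)
M = (2, 17)

1. M_x = 2  [2·M = A+B = (2, 20)+(2, 14)]
2. M_y = 17  [2·M = A+B = (2, 20)+(2, 14)]
   so M = (2, 17)
3. N_x = 2  [2·N = B+C = (2, 14)+(2, 18)]
4. N_y = 16  [2·N = B+C = (2, 14)+(2, 18)]
   so N = (2, 16)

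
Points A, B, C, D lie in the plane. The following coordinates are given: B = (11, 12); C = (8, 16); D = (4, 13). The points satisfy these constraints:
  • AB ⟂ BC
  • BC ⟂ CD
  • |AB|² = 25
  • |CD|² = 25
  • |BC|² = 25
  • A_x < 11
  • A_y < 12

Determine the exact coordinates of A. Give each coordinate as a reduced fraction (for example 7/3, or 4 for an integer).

A = (7, 9)

1. A_x = 7  [[AB ⟂ BC ⇒ 3x-4y+15=0] ∩ [|A−(11, 12)|²=25]]
2. A_y = 9  [[AB ⟂ BC ⇒ 3x-4y+15=0] ∩ [|A−(11, 12)|²=25]]
   so A = (7, 9)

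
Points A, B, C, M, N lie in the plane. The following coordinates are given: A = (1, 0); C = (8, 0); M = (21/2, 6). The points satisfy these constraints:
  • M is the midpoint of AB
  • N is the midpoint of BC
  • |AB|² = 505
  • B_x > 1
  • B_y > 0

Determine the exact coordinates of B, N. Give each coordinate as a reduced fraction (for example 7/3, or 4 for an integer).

1. B_x = 20  [B = 2·M−A = 2·(21/2, 6)−(1, 0)]
2. B_y = 12  [B = 2·M−A = 2·(21/2, 6)−(1, 0)]
   so B = (20, 12)
3. N_x = 14  [2·N = B+C = (20, 12)+(8, 0)]
4. N_y = 6  [2·N = B+C = (20, 12)+(8, 0)]
   so N = (14, 6)

B = (20, 12)
N = (14, 6)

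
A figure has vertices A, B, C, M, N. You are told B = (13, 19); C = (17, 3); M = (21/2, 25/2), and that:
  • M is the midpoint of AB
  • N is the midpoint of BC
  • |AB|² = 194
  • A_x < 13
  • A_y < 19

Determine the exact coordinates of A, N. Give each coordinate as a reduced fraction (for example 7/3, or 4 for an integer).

1. A_x = 8  [A = 2·M−B = 2·(21/2, 25/2)−(13, 19)]
2. A_y = 6  [A = 2·M−B = 2·(21/2, 25/2)−(13, 19)]
   so A = (8, 6)
3. N_x = 15  [2·N = B+C = (13, 19)+(17, 3)]
4. N_y = 11  [2·N = B+C = (13, 19)+(17, 3)]
   so N = (15, 11)

A = (8, 6)
N = (15, 11)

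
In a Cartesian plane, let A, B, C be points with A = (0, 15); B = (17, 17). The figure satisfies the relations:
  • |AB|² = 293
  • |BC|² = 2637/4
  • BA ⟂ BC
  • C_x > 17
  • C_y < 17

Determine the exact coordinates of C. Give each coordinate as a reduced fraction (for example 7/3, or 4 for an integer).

C = (20, -17/2)

1. C_x = 20  [[BA ⟂ BC ⇒ -17x-2y+323=0] ∩ [|C−(17, 17)|²=2637/4]]
2. C_y = -17/2  [[BA ⟂ BC ⇒ -17x-2y+323=0] ∩ [|C−(17, 17)|²=2637/4]]
   so C = (20, -17/2)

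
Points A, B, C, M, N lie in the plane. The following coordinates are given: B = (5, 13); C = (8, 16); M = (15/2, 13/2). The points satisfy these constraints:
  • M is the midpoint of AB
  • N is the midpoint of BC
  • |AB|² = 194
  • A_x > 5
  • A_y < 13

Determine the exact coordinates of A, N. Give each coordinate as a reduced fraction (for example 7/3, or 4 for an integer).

A = (10, 0)
N = (13/2, 29/2)

1. A_x = 10  [A = 2·M−B = 2·(15/2, 13/2)−(5, 13)]
2. A_y = 0  [A = 2·M−B = 2·(15/2, 13/2)−(5, 13)]
   so A = (10, 0)
3. N_x = 13/2  [2·N = B+C = (5, 13)+(8, 16)]
4. N_y = 29/2  [2·N = B+C = (5, 13)+(8, 16)]
   so N = (13/2, 29/2)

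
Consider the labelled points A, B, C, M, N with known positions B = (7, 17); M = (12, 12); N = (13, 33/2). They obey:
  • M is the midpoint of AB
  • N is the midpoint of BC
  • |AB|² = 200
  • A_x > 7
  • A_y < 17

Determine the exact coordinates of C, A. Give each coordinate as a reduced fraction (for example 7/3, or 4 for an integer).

C = (19, 16)
A = (17, 7)

1. A_x = 17  [A = 2·M−B = 2·(12, 12)−(7, 17)]
2. A_y = 7  [A = 2·M−B = 2·(12, 12)−(7, 17)]
   so A = (17, 7)
3. C_x = 19  [C = 2·N−B = 2·(13, 33/2)−(7, 17)]
4. C_y = 16  [C = 2·N−B = 2·(13, 33/2)−(7, 17)]
   so C = (19, 16)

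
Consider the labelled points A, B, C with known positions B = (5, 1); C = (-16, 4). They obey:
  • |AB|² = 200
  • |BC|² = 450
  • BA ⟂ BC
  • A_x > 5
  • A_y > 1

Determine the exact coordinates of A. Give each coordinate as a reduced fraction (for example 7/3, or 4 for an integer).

A = (7, 15)

1. A_x = 7  [[BA ⟂ BC ⇒ -21x+3y+102=0] ∩ [|A−(5, 1)|²=200]]
2. A_y = 15  [[BA ⟂ BC ⇒ -21x+3y+102=0] ∩ [|A−(5, 1)|²=200]]
   so A = (7, 15)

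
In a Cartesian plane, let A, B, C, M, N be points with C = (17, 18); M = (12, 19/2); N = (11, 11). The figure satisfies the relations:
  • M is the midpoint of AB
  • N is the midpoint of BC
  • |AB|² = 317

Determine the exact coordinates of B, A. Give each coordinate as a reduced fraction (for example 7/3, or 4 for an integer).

1. B_x = 5  [B = 2·N−C = 2·(11, 11)−(17, 18)]
2. B_y = 4  [B = 2·N−C = 2·(11, 11)−(17, 18)]
   so B = (5, 4)
3. A_x = 19  [A = 2·M−B = 2·(12, 19/2)−(5, 4)]
4. A_y = 15  [A = 2·M−B = 2·(12, 19/2)−(5, 4)]
   so A = (19, 15)

B = (5, 4)
A = (19, 15)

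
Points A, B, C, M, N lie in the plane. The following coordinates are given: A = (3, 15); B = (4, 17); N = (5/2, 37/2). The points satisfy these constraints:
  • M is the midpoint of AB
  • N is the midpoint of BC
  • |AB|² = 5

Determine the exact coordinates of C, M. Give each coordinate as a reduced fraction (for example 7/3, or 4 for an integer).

1. M_x = 7/2  [2·M = A+B = (3, 15)+(4, 17)]
2. M_y = 16  [2·M = A+B = (3, 15)+(4, 17)]
   so M = (7/2, 16)
3. C_x = 1  [C = 2·N−B = 2·(5/2, 37/2)−(4, 17)]
4. C_y = 20  [C = 2·N−B = 2·(5/2, 37/2)−(4, 17)]
   so C = (1, 20)

C = (1, 20)
M = (7/2, 16)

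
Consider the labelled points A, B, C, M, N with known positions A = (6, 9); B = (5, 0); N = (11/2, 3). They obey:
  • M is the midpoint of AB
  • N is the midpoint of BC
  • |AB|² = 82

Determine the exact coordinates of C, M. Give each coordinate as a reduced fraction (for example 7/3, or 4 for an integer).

1. M_x = 11/2  [2·M = A+B = (6, 9)+(5, 0)]
2. M_y = 9/2  [2·M = A+B = (6, 9)+(5, 0)]
   so M = (11/2, 9/2)
3. C_x = 6  [C = 2·N−B = 2·(11/2, 3)−(5, 0)]
4. C_y = 6  [C = 2·N−B = 2·(11/2, 3)−(5, 0)]
   so C = (6, 6)

C = (6, 6)
M = (11/2, 9/2)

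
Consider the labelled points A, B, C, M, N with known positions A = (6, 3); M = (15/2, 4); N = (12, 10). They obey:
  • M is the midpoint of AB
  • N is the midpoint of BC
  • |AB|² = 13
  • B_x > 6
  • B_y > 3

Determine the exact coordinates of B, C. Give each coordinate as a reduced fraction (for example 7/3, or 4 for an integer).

B = (9, 5)
C = (15, 15)

1. B_x = 9  [B = 2·M−A = 2·(15/2, 4)−(6, 3)]
2. B_y = 5  [B = 2·M−A = 2·(15/2, 4)−(6, 3)]
   so B = (9, 5)
3. C_x = 15  [C = 2·N−B = 2·(12, 10)−(9, 5)]
4. C_y = 15  [C = 2·N−B = 2·(12, 10)−(9, 5)]
   so C = (15, 15)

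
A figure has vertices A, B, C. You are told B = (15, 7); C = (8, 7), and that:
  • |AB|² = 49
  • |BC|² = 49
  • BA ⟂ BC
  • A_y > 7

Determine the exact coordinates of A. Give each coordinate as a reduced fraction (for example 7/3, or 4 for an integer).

1. A_x = 15  [[BA ⟂ BC ⇒ -7x+105=0] ∩ [|A−(15, 7)|²=49]]
2. A_y = 14  [[BA ⟂ BC ⇒ -7x+105=0] ∩ [|A−(15, 7)|²=49]]
   so A = (15, 14)

A = (15, 14)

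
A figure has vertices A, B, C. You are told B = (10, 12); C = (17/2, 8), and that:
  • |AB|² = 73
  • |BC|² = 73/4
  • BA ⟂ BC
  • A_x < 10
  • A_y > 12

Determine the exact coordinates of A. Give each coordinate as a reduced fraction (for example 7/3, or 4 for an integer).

1. A_x = 2  [[BA ⟂ BC ⇒ -3/2x-4y+63=0] ∩ [|A−(10, 12)|²=73]]
2. A_y = 15  [[BA ⟂ BC ⇒ -3/2x-4y+63=0] ∩ [|A−(10, 12)|²=73]]
   so A = (2, 15)

A = (2, 15)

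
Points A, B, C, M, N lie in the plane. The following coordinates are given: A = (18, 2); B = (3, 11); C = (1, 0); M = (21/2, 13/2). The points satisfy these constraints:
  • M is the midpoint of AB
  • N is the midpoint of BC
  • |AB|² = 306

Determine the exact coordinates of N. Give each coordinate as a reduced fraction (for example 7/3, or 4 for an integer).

1. N_x = 2  [2·N = B+C = (3, 11)+(1, 0)]
2. N_y = 11/2  [2·N = B+C = (3, 11)+(1, 0)]
   so N = (2, 11/2)

N = (2, 11/2)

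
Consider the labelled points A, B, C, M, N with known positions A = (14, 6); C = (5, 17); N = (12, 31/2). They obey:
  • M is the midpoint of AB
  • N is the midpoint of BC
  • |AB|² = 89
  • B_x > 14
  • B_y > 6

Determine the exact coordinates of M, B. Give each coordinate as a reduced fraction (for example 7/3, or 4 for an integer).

1. B_x = 19  [B = 2·N−C = 2·(12, 31/2)−(5, 17)]
2. B_y = 14  [B = 2·N−C = 2·(12, 31/2)−(5, 17)]
   so B = (19, 14)
3. M_x = 33/2  [2·M = A+B = (14, 6)+(19, 14)]
4. M_y = 10  [2·M = A+B = (14, 6)+(19, 14)]
   so M = (33/2, 10)

M = (33/2, 10)
B = (19, 14)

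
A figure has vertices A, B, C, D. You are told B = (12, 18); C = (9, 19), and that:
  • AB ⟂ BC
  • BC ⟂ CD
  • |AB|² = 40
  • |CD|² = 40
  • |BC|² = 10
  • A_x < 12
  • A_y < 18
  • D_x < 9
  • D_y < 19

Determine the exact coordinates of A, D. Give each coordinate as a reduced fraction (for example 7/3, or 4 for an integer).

A = (10, 12)
D = (7, 13)

1. A_x = 10  [[AB ⟂ BC ⇒ 3x-1y-18=0] ∩ [|A−(12, 18)|²=40]]
2. A_y = 12  [[AB ⟂ BC ⇒ 3x-1y-18=0] ∩ [|A−(12, 18)|²=40]]
   so A = (10, 12)
3. D_x = 7  [[BC ⟂ CD ⇒ -3x+1y+8=0] ∩ [|D−(9, 19)|²=40]]
4. D_y = 13  [[BC ⟂ CD ⇒ -3x+1y+8=0] ∩ [|D−(9, 19)|²=40]]
   so D = (7, 13)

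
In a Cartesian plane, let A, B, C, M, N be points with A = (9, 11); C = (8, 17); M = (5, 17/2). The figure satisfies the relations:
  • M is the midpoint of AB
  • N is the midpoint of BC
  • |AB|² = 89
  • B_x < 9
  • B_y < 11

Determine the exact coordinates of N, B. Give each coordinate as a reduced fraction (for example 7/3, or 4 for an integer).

1. B_x = 1  [B = 2·M−A = 2·(5, 17/2)−(9, 11)]
2. B_y = 6  [B = 2·M−A = 2·(5, 17/2)−(9, 11)]
   so B = (1, 6)
3. N_x = 9/2  [2·N = B+C = (1, 6)+(8, 17)]
4. N_y = 23/2  [2·N = B+C = (1, 6)+(8, 17)]
   so N = (9/2, 23/2)

N = (9/2, 23/2)
B = (1, 6)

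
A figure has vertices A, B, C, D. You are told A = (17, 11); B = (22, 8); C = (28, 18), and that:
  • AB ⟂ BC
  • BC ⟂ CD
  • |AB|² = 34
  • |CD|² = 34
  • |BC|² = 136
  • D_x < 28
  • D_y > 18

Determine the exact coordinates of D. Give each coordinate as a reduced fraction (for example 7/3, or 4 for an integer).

1. D_x = 23  [[BC ⟂ CD ⇒ 6x+10y-348=0] ∩ [|D−(28, 18)|²=34]]
2. D_y = 21  [[BC ⟂ CD ⇒ 6x+10y-348=0] ∩ [|D−(28, 18)|²=34]]
   so D = (23, 21)

D = (23, 21)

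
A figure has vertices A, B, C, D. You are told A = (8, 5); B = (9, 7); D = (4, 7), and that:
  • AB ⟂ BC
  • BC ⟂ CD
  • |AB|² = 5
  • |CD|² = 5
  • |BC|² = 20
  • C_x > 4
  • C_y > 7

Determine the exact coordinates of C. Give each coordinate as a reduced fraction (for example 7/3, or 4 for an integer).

C = (5, 9)

1. C_x = 5  [[AB ⟂ BC ⇒ 1x+2y-23=0] ∩ [|C−(4, 7)|²=5]]
2. C_y = 9  [[AB ⟂ BC ⇒ 1x+2y-23=0] ∩ [|C−(4, 7)|²=5]]
   so C = (5, 9)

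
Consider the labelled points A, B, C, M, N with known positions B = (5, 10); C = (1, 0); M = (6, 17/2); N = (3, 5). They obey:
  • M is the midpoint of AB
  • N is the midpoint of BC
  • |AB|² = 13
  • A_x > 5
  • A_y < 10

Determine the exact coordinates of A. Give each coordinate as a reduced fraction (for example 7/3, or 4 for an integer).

A = (7, 7)

1. A_x = 7  [A = 2·M−B = 2·(6, 17/2)−(5, 10)]
2. A_y = 7  [A = 2·M−B = 2·(6, 17/2)−(5, 10)]
   so A = (7, 7)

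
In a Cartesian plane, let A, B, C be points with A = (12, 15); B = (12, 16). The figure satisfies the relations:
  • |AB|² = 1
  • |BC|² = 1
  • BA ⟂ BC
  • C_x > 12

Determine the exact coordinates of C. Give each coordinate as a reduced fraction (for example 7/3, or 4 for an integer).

C = (13, 16)

1. C_x = 13  [[BA ⟂ BC ⇒ -1y+16=0] ∩ [|C−(12, 16)|²=1]]
2. C_y = 16  [[BA ⟂ BC ⇒ -1y+16=0] ∩ [|C−(12, 16)|²=1]]
   so C = (13, 16)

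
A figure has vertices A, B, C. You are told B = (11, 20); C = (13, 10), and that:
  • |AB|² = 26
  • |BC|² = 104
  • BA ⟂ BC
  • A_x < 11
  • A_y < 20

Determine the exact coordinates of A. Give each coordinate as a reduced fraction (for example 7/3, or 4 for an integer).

A = (6, 19)

1. A_x = 6  [[BA ⟂ BC ⇒ 2x-10y+178=0] ∩ [|A−(11, 20)|²=26]]
2. A_y = 19  [[BA ⟂ BC ⇒ 2x-10y+178=0] ∩ [|A−(11, 20)|²=26]]
   so A = (6, 19)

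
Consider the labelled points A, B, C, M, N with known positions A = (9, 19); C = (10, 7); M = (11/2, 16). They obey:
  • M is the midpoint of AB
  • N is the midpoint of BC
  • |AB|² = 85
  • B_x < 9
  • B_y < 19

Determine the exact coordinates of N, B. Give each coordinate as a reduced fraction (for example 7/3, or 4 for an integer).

N = (6, 10)
B = (2, 13)

1. B_x = 2  [B = 2·M−A = 2·(11/2, 16)−(9, 19)]
2. B_y = 13  [B = 2·M−A = 2·(11/2, 16)−(9, 19)]
   so B = (2, 13)
3. N_x = 6  [2·N = B+C = (2, 13)+(10, 7)]
4. N_y = 10  [2·N = B+C = (2, 13)+(10, 7)]
   so N = (6, 10)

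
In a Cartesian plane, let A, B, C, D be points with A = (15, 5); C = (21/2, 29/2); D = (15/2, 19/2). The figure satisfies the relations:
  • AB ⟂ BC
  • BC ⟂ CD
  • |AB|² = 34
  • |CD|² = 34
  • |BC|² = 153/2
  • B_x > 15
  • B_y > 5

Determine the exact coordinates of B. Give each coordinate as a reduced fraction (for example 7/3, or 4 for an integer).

B = (18, 10)

1. B_x = 18  [[BC ⟂ CD ⇒ 3x+5y-104=0] ∩ [|B−(15, 5)|²=34]]
2. B_y = 10  [[BC ⟂ CD ⇒ 3x+5y-104=0] ∩ [|B−(15, 5)|²=34]]
   so B = (18, 10)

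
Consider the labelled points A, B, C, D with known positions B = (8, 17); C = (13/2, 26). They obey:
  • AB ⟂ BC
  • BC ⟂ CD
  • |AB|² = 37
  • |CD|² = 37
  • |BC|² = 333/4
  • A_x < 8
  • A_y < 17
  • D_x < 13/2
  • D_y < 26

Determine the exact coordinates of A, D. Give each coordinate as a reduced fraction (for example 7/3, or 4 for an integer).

A = (2, 16)
D = (1/2, 25)

1. A_x = 2  [[AB ⟂ BC ⇒ 3/2x-9y+141=0] ∩ [|A−(8, 17)|²=37]]
2. A_y = 16  [[AB ⟂ BC ⇒ 3/2x-9y+141=0] ∩ [|A−(8, 17)|²=37]]
   so A = (2, 16)
3. D_x = 1/2  [[BC ⟂ CD ⇒ -3/2x+9y-897/4=0] ∩ [|D−(13/2, 26)|²=37]]
4. D_y = 25  [[BC ⟂ CD ⇒ -3/2x+9y-897/4=0] ∩ [|D−(13/2, 26)|²=37]]
   so D = (1/2, 25)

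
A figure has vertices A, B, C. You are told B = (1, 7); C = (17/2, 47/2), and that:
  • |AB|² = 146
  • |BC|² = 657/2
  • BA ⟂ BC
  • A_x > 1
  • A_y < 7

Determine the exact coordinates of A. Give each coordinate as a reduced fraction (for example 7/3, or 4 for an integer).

1. A_x = 12  [[BA ⟂ BC ⇒ 15/2x+33/2y-123=0] ∩ [|A−(1, 7)|²=146]]
2. A_y = 2  [[BA ⟂ BC ⇒ 15/2x+33/2y-123=0] ∩ [|A−(1, 7)|²=146]]
   so A = (12, 2)

A = (12, 2)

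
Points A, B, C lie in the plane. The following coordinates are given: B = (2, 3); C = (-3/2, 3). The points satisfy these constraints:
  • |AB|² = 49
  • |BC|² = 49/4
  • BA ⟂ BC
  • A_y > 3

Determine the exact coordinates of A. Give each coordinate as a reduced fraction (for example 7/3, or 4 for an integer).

1. A_x = 2  [[BA ⟂ BC ⇒ -7/2x+7=0] ∩ [|A−(2, 3)|²=49]]
2. A_y = 10  [[BA ⟂ BC ⇒ -7/2x+7=0] ∩ [|A−(2, 3)|²=49]]
   so A = (2, 10)

A = (2, 10)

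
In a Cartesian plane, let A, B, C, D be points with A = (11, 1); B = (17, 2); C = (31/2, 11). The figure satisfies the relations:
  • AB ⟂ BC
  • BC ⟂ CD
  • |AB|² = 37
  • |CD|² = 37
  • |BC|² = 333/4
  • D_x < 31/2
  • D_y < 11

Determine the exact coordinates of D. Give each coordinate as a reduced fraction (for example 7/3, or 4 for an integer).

1. D_x = 19/2  [[BC ⟂ CD ⇒ -3/2x+9y-303/4=0] ∩ [|D−(31/2, 11)|²=37]]
2. D_y = 10  [[BC ⟂ CD ⇒ -3/2x+9y-303/4=0] ∩ [|D−(31/2, 11)|²=37]]
   so D = (19/2, 10)

D = (19/2, 10)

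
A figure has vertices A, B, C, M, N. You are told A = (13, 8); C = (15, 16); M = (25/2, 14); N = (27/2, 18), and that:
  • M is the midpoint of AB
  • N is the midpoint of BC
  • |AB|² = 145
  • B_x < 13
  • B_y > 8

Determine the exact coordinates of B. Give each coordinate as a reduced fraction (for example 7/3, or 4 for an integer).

B = (12, 20)

1. B_x = 12  [B = 2·M−A = 2·(25/2, 14)−(13, 8)]
2. B_y = 20  [B = 2·M−A = 2·(25/2, 14)−(13, 8)]
   so B = (12, 20)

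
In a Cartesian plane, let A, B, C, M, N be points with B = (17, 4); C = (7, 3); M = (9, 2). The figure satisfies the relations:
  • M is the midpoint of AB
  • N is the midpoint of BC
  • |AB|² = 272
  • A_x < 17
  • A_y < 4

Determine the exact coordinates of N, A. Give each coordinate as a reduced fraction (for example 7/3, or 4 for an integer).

N = (12, 7/2)
A = (1, 0)

1. A_x = 1  [A = 2·M−B = 2·(9, 2)−(17, 4)]
2. A_y = 0  [A = 2·M−B = 2·(9, 2)−(17, 4)]
   so A = (1, 0)
3. N_x = 12  [2·N = B+C = (17, 4)+(7, 3)]
4. N_y = 7/2  [2·N = B+C = (17, 4)+(7, 3)]
   so N = (12, 7/2)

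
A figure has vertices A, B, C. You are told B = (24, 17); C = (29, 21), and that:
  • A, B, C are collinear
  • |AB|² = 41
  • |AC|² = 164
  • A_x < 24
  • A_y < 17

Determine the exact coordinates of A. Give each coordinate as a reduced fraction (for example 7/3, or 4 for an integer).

1. A_x = 19  [[A, B, C are collinear ⇒ -4x+5y+11=0] ∩ [|A−(24, 17)|²=41]]
2. A_y = 13  [[A, B, C are collinear ⇒ -4x+5y+11=0] ∩ [|A−(24, 17)|²=41]]
   so A = (19, 13)

A = (19, 13)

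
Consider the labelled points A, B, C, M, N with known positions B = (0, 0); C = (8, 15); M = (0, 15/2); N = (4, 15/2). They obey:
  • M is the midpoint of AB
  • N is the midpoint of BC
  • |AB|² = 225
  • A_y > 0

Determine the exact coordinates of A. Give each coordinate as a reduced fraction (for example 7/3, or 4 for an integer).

1. A_x = 0  [A = 2·M−B = 2·(0, 15/2)−(0, 0)]
2. A_y = 15  [A = 2·M−B = 2·(0, 15/2)−(0, 0)]
   so A = (0, 15)

A = (0, 15)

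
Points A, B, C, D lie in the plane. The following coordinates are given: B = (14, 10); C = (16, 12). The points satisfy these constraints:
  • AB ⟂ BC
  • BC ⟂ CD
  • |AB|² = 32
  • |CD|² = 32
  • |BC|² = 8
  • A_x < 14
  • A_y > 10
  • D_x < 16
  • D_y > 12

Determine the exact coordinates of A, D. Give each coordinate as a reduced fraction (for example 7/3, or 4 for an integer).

1. A_x = 10  [[AB ⟂ BC ⇒ -2x-2y+48=0] ∩ [|A−(14, 10)|²=32]]
2. A_y = 14  [[AB ⟂ BC ⇒ -2x-2y+48=0] ∩ [|A−(14, 10)|²=32]]
   so A = (10, 14)
3. D_x = 12  [[BC ⟂ CD ⇒ 2x+2y-56=0] ∩ [|D−(16, 12)|²=32]]
4. D_y = 16  [[BC ⟂ CD ⇒ 2x+2y-56=0] ∩ [|D−(16, 12)|²=32]]
   so D = (12, 16)

A = (10, 14)
D = (12, 16)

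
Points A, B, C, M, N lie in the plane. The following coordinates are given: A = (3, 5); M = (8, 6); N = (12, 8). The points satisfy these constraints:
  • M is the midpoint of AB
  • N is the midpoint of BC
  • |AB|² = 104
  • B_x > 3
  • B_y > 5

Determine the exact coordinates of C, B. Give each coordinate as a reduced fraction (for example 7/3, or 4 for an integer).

C = (11, 9)
B = (13, 7)

1. B_x = 13  [B = 2·M−A = 2·(8, 6)−(3, 5)]
2. B_y = 7  [B = 2·M−A = 2·(8, 6)−(3, 5)]
   so B = (13, 7)
3. C_x = 11  [C = 2·N−B = 2·(12, 8)−(13, 7)]
4. C_y = 9  [C = 2·N−B = 2·(12, 8)−(13, 7)]
   so C = (11, 9)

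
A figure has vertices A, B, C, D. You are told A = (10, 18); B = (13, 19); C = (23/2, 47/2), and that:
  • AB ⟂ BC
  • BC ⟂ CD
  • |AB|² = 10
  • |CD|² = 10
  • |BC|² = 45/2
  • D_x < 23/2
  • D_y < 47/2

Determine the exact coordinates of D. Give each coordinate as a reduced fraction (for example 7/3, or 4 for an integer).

D = (17/2, 45/2)

1. D_x = 17/2  [[BC ⟂ CD ⇒ -3/2x+9/2y-177/2=0] ∩ [|D−(23/2, 47/2)|²=10]]
2. D_y = 45/2  [[BC ⟂ CD ⇒ -3/2x+9/2y-177/2=0] ∩ [|D−(23/2, 47/2)|²=10]]
   so D = (17/2, 45/2)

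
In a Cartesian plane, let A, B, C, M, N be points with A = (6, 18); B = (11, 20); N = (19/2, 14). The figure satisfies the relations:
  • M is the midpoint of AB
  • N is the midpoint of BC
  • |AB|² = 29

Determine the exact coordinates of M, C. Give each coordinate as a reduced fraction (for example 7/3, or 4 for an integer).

1. M_x = 17/2  [2·M = A+B = (6, 18)+(11, 20)]
2. M_y = 19  [2·M = A+B = (6, 18)+(11, 20)]
   so M = (17/2, 19)
3. C_x = 8  [C = 2·N−B = 2·(19/2, 14)−(11, 20)]
4. C_y = 8  [C = 2·N−B = 2·(19/2, 14)−(11, 20)]
   so C = (8, 8)

M = (17/2, 19)
C = (8, 8)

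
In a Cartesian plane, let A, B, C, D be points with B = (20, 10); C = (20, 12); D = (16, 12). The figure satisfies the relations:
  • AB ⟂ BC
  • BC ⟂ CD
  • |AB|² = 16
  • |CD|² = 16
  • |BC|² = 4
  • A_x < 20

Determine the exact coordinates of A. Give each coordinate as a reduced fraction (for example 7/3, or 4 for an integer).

1. A_x = 16  [[AB ⟂ BC ⇒ -2y+20=0] ∩ [|A−(20, 10)|²=16]]
2. A_y = 10  [[AB ⟂ BC ⇒ -2y+20=0] ∩ [|A−(20, 10)|²=16]]
   so A = (16, 10)

A = (16, 10)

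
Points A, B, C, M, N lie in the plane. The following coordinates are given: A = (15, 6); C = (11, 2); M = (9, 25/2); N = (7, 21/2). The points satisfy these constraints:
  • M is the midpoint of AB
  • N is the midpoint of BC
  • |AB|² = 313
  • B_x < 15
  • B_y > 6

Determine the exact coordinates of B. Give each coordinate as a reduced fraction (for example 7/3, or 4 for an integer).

1. B_x = 3  [B = 2·M−A = 2·(9, 25/2)−(15, 6)]
2. B_y = 19  [B = 2·M−A = 2·(9, 25/2)−(15, 6)]
   so B = (3, 19)

B = (3, 19)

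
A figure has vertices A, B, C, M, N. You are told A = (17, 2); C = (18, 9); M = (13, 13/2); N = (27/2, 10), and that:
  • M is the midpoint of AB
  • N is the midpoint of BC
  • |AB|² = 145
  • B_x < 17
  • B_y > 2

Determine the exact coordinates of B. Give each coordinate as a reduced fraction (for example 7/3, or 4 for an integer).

1. B_x = 9  [B = 2·M−A = 2·(13, 13/2)−(17, 2)]
2. B_y = 11  [B = 2·M−A = 2·(13, 13/2)−(17, 2)]
   so B = (9, 11)

B = (9, 11)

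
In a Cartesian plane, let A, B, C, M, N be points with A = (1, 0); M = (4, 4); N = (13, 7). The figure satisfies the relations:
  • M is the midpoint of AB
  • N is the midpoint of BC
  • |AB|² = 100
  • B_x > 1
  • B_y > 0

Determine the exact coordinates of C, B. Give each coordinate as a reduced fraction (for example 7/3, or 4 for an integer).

1. B_x = 7  [B = 2·M−A = 2·(4, 4)−(1, 0)]
2. B_y = 8  [B = 2·M−A = 2·(4, 4)−(1, 0)]
   so B = (7, 8)
3. C_x = 19  [C = 2·N−B = 2·(13, 7)−(7, 8)]
4. C_y = 6  [C = 2·N−B = 2·(13, 7)−(7, 8)]
   so C = (19, 6)

C = (19, 6)
B = (7, 8)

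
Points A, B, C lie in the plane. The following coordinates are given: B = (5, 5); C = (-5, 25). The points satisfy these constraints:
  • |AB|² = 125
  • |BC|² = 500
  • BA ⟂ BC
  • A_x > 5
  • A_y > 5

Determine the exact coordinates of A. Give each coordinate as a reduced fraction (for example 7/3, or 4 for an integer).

1. A_x = 15  [[BA ⟂ BC ⇒ -10x+20y-50=0] ∩ [|A−(5, 5)|²=125]]
2. A_y = 10  [[BA ⟂ BC ⇒ -10x+20y-50=0] ∩ [|A−(5, 5)|²=125]]
   so A = (15, 10)

A = (15, 10)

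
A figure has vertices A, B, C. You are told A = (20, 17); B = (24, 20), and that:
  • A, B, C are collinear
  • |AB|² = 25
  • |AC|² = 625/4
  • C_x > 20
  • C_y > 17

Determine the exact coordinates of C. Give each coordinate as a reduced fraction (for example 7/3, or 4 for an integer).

C = (30, 49/2)

1. C_x = 30  [[A, B, C are collinear ⇒ -3x+4y-8=0] ∩ [|C−(20, 17)|²=625/4]]
2. C_y = 49/2  [[A, B, C are collinear ⇒ -3x+4y-8=0] ∩ [|C−(20, 17)|²=625/4]]
   so C = (30, 49/2)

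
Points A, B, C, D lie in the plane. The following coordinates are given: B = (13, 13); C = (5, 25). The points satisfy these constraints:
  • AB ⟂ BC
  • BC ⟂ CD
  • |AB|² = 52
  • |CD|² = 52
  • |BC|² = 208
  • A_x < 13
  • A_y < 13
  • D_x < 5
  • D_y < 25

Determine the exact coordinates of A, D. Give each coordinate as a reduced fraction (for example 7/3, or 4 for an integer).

1. A_x = 7  [[AB ⟂ BC ⇒ 8x-12y+52=0] ∩ [|A−(13, 13)|²=52]]
2. A_y = 9  [[AB ⟂ BC ⇒ 8x-12y+52=0] ∩ [|A−(13, 13)|²=52]]
   so A = (7, 9)
3. D_x = -1  [[BC ⟂ CD ⇒ -8x+12y-260=0] ∩ [|D−(5, 25)|²=52]]
4. D_y = 21  [[BC ⟂ CD ⇒ -8x+12y-260=0] ∩ [|D−(5, 25)|²=52]]
   so D = (-1, 21)

A = (7, 9)
D = (-1, 21)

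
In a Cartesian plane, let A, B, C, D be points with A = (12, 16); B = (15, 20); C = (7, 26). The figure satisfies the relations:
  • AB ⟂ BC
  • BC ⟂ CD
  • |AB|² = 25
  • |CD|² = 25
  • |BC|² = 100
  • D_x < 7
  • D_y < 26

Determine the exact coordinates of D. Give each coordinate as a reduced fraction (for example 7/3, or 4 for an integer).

1. D_x = 4  [[BC ⟂ CD ⇒ -8x+6y-100=0] ∩ [|D−(7, 26)|²=25]]
2. D_y = 22  [[BC ⟂ CD ⇒ -8x+6y-100=0] ∩ [|D−(7, 26)|²=25]]
   so D = (4, 22)

D = (4, 22)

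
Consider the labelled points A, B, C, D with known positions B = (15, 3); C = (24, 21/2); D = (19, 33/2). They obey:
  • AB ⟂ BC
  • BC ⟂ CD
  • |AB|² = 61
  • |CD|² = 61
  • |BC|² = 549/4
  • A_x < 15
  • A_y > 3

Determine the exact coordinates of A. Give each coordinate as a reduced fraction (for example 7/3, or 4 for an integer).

A = (10, 9)

1. A_x = 10  [[AB ⟂ BC ⇒ -9x-15/2y+315/2=0] ∩ [|A−(15, 3)|²=61]]
2. A_y = 9  [[AB ⟂ BC ⇒ -9x-15/2y+315/2=0] ∩ [|A−(15, 3)|²=61]]
   so A = (10, 9)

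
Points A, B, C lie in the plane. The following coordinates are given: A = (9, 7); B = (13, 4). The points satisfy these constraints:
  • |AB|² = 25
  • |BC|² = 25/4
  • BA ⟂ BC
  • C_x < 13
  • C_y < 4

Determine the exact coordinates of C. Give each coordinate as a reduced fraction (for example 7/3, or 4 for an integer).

1. C_x = 23/2  [[BA ⟂ BC ⇒ -4x+3y+40=0] ∩ [|C−(13, 4)|²=25/4]]
2. C_y = 2  [[BA ⟂ BC ⇒ -4x+3y+40=0] ∩ [|C−(13, 4)|²=25/4]]
   so C = (23/2, 2)

C = (23/2, 2)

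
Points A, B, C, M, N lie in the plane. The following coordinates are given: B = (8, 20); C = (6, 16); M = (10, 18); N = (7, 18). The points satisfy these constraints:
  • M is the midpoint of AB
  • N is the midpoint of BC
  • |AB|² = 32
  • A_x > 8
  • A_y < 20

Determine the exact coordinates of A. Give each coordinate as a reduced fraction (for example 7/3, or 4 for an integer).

1. A_x = 12  [A = 2·M−B = 2·(10, 18)−(8, 20)]
2. A_y = 16  [A = 2·M−B = 2·(10, 18)−(8, 20)]
   so A = (12, 16)

A = (12, 16)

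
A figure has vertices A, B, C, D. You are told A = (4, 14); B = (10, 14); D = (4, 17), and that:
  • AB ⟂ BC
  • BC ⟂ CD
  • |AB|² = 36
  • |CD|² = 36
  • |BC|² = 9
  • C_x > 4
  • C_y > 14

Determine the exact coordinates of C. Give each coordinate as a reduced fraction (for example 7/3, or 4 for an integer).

C = (10, 17)

1. C_x = 10  [[AB ⟂ BC ⇒ 6x-60=0] ∩ [|C−(4, 17)|²=36]]
2. C_y = 17  [[AB ⟂ BC ⇒ 6x-60=0] ∩ [|C−(4, 17)|²=36]]
   so C = (10, 17)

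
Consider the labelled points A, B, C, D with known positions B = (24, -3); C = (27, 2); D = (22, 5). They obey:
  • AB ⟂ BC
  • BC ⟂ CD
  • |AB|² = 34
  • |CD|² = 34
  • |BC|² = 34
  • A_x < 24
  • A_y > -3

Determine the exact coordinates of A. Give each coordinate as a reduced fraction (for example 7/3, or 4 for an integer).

1. A_x = 19  [[AB ⟂ BC ⇒ -3x-5y+57=0] ∩ [|A−(24, -3)|²=34]]
2. A_y = 0  [[AB ⟂ BC ⇒ -3x-5y+57=0] ∩ [|A−(24, -3)|²=34]]
   so A = (19, 0)

A = (19, 0)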